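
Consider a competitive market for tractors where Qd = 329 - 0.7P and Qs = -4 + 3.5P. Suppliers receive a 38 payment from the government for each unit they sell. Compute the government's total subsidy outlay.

Government cost = 33706/3

Pre-subsidy: 329 - 0.7P = -4 + 3.5P gives P* = 555/7, Q* = 273.5.
With the subsidy, sellers receive Ps = Pb + 38 for each unit, where Pb is the price buyers pay.
Supply in terms of Pb becomes Qs = -4 + 3.5(Pb + 38) = 129 + 3.5Pb. Setting this equal to demand: 329 - 0.7Pb = 129 + 3.5Pb, so Pb = 1000/21.
Sellers receive Ps = 1000/21 + 38 = 1798/21; Q' = 329 − 0.7·(1000/21) = 887/3.
Government outlay = subsidy × quantity = 38 × 887/3 = 33706/3.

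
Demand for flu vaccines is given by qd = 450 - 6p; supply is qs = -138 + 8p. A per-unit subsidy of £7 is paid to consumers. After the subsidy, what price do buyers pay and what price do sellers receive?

Pre-subsidy: 450 - 6p = -138 + 8p gives p* = 42, q* = 198.
With the rebate, buyers effectively pay pb = ps − 7, where ps is the price sellers receive.
Demand in terms of ps becomes qd = 450 − 6(ps − 7) = 492 - 6ps. Setting this equal to supply: 492 - 6ps = -138 + 8ps, so ps = 45.
Buyers pay pb = 45 − 7 = 38; q' = -138 + 8·45 = 222.

Buyers pay £38; sellers receive £45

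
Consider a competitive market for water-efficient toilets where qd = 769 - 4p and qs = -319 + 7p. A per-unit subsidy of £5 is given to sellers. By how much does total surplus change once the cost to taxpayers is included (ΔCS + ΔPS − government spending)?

Net change in total surplus = -350/11

Pre-subsidy: 769 - 4p = -319 + 7p gives p* = 1088/11, q* = 4107/11.
With the subsidy, sellers receive ps = pb + 5 for each unit, where pb is the price buyers pay.
Supply in terms of pb becomes qs = -319 + 7(pb + 5) = -284 + 7pb. Setting this equal to demand: 769 - 4pb = -284 + 7pb, so pb = 1053/11.
Sellers receive ps = 1053/11 + 5 = 1108/11; q' = 769 − 4·(1053/11) = 4247/11.
ΔCS = ½(4107/11 + 4247/11)(1088/11 − 1053/11) = 146195/121; ΔPS = ½(4107/11 + 4247/11)(1108/11 − 1088/11) = 83540/121.
Government spending = 5 × 4247/11 = 21235/11.
Net change = 146195/121 + 83540/121 − 21235/11 = -350/11. The loss equals the DWL triangle ½·5·140/11.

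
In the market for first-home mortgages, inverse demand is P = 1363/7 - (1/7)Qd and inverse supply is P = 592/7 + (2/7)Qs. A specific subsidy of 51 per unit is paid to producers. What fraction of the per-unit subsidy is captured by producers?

Producer share = 2/3

Pre-subsidy: 1363/7 - (1/7)Q = 592/7 + (2/7)Q gives Q* = 257 and P* = 158.
With the subsidy, sellers receive Ps = Pb + 51 for each unit, where Pb is the price buyers pay.
On the curves, Pb = 1363/7 - (1/7)Q and Ps = 592/7 + (2/7)Q; the wedge Ps − Pb = 51 gives 592/7 + (2/7)Q − (1363/7 - (1/7)Q) = 51, so Q' = 376.
Then Pb = 1363/7 − (1/7)·376 = 141 and Ps = 592/7 + (2/7)·376 = 192.
Buyers' price falls by P* − Pb = 158 − 141 = 17; sellers' price rises by Ps − P* = 192 − 158 = 34.
So producers capture 34/51 = 2/3 of each unit of subsidy.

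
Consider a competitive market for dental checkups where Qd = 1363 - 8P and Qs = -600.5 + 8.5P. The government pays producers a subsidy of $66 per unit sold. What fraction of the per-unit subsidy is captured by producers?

Pre-subsidy: 1363 - 8P = -600.5 + 8.5P gives P* = 119, Q* = 411.
With the subsidy, sellers receive Ps = Pb + 66 for each unit, where Pb is the price buyers pay.
Supply in terms of Pb becomes Qs = -600.5 + 8.5(Pb + 66) = -39.5 + 8.5Pb. Setting this equal to demand: 1363 - 8Pb = -39.5 + 8.5Pb, so Pb = 85.
Sellers receive Ps = 85 + 66 = 151; Q' = 1363 − 8·85 = 683.
Buyers' price falls by P* − Pb = 119 − 85 = 34; sellers' price rises by Ps − P* = 151 − 119 = 32.
So producers capture 32/66 = 16/33 of each unit of subsidy.

Producer share = 16/33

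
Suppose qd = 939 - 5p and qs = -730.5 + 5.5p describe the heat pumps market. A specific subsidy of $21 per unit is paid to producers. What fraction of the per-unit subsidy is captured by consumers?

Pre-subsidy: 939 - 5p = -730.5 + 5.5p gives p* = 159, q* = 144.
With the subsidy, sellers receive ps = pb + 21 for each unit, where pb is the price buyers pay.
Supply in terms of pb becomes qs = -730.5 + 5.5(pb + 21) = -615 + 5.5pb. Setting this equal to demand: 939 - 5pb = -615 + 5.5pb, so pb = 148.
Sellers receive ps = 148 + 21 = 169; q' = 939 − 5·148 = 199.
Buyers' price falls by p* − pb = 159 − 148 = 11; sellers' price rises by ps − p* = 169 − 159 = 10.
So consumers capture 11/21 = 11/21 of each unit of subsidy.

Consumer share = 11/21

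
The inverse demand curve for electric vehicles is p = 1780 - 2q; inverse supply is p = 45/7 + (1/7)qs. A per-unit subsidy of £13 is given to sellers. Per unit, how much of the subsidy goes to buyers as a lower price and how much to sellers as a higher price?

Pre-subsidy: 1780 - 2q = 45/7 + (1/7)q gives q* = 2483/3 and p* = 374/3.
With the subsidy, sellers receive ps = pb + 13 for each unit, where pb is the price buyers pay.
On the curves, pb = 1780 - 2q and ps = 45/7 + (1/7)q; the wedge ps − pb = 13 gives 45/7 + (1/7)q − (1780 - 2q) = 13, so q' = 12506/15.
Then pb = 1780 − 2·(12506/15) = 1688/15 and ps = 45/7 + (1/7)·(12506/15) = 1883/15.
Buyers' price falls by p* − pb = 374/3 − 1688/15 = 182/15; sellers' price rises by ps − p* = 1883/15 − 374/3 = 13/15.

Buyers gain 182/15 per unit; sellers gain 13/15 per unit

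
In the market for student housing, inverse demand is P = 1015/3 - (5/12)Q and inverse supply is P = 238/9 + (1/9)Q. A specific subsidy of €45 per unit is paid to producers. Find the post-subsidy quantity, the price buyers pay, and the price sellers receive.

Q' = 12848/19; buyers pay 1075/19; sellers receive 1930/19

Pre-subsidy: 1015/3 - (5/12)Q = 238/9 + (1/9)Q gives Q* = 11228/19 and P* = 1750/19.
With the subsidy, sellers receive Ps = Pb + 45 for each unit, where Pb is the price buyers pay.
On the curves, Pb = 1015/3 - (5/12)Q and Ps = 238/9 + (1/9)Q; the wedge Ps − Pb = 45 gives 238/9 + (1/9)Q − (1015/3 - (5/12)Q) = 45, so Q' = 12848/19.
Then Pb = 1015/3 − (5/12)·(12848/19) = 1075/19 and Ps = 238/9 + (1/9)·(12848/19) = 1930/19.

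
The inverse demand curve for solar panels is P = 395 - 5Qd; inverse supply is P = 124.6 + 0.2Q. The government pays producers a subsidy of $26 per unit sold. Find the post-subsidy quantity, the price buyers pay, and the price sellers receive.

Pre-subsidy: 395 - 5Q = 124.6 + 0.2Q gives Q* = 52 and P* = 135.
With the subsidy, sellers receive Ps = Pb + 26 for each unit, where Pb is the price buyers pay.
On the curves, Pb = 395 - 5Q and Ps = 124.6 + 0.2Q; the wedge Ps − Pb = 26 gives 124.6 + 0.2Q − (395 - 5Q) = 26, so Q' = 57.
Then Pb = 395 − 5·57 = 110 and Ps = 124.6 + 0.2·57 = 136.

Q' = 57; buyers pay $110; sellers receive $136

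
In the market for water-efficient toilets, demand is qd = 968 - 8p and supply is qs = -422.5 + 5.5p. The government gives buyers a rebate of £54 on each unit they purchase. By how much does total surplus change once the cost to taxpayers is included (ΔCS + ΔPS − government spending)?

Pre-subsidy: 968 - 8p = -422.5 + 5.5p gives p* = 103, q* = 144.
With the rebate, buyers effectively pay pb = ps − 54, where ps is the price sellers receive.
Demand in terms of ps becomes qd = 968 − 8(ps − 54) = 1400 - 8ps. Setting this equal to supply: 1400 - 8ps = -422.5 + 5.5ps, so ps = 135.
Buyers pay pb = 135 − 54 = 81; q' = -422.5 + 5.5·135 = 320.
ΔCS = ½(144 + 320)(103 − 81) = 5104; ΔPS = ½(144 + 320)(135 − 103) = 7424.
Government spending = 54 × 320 = 17280.
Net change = 5104 + 7424 − 17280 = -4752. The loss equals the DWL triangle ½·54·176.

Net change in total surplus = -£4752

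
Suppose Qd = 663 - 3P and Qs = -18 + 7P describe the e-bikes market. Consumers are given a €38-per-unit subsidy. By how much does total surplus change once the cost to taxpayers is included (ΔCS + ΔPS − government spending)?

Net change in total surplus = -€1516.2

Pre-subsidy: 663 - 3P = -18 + 7P gives P* = 68.1, Q* = 458.7.
With the rebate, buyers effectively pay Pb = Ps − 38, where Ps is the price sellers receive.
Demand in terms of Ps becomes Qd = 663 − 3(Ps − 38) = 777 - 3Ps. Setting this equal to supply: 777 - 3Ps = -18 + 7Ps, so Ps = 79.5.
Buyers pay Pb = 79.5 − 38 = 41.5; Q' = -18 + 7·79.5 = 538.5.
ΔCS = ½(458.7 + 538.5)(68.1 − 41.5) = 13262.76; ΔPS = ½(458.7 + 538.5)(79.5 − 68.1) = 5684.04.
Government spending = 38 × 538.5 = 20463.
Net change = 13262.76 + 5684.04 − 20463 = -1516.2. The loss equals the DWL triangle ½·38·79.8.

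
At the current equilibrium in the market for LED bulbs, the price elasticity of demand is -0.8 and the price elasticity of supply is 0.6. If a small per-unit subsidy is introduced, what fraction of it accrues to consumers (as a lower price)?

For a small subsidy around the equilibrium, the benefit split depends on the relative slopes, which at a point are proportional to the elasticities.
Buyer share = εs/(εs + |εd|) = 0.6/(0.6 + 0.8) = 3/7; seller share = |εd|/(εs + |εd|) = 4/7.

Consumer share = 3/7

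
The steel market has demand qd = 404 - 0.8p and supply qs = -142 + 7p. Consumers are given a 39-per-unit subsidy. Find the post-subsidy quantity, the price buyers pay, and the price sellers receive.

Pre-subsidy: 404 - 0.8p = -142 + 7p gives p* = 70, q* = 348.
With the rebate, buyers effectively pay pb = ps − 39, where ps is the price sellers receive.
Demand in terms of ps becomes qd = 404 − 0.8(ps − 39) = 435.2 - 0.8ps. Setting this equal to supply: 435.2 - 0.8ps = -142 + 7ps, so ps = 74.
Buyers pay pb = 74 − 39 = 35; q' = -142 + 7·74 = 376.

q' = 376; buyers pay 35; sellers receive 74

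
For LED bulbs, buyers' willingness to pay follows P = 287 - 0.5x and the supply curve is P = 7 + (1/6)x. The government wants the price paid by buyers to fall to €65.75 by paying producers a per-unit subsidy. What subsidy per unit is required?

Required subsidy s = €15 per unit

At a buyer price of 65.75, quantity demanded is 574 − 2·65.75 = 442.5.
Sellers supply 442.5 only when they receive Ps = 7 + (1/6)·442.5 = 80.75.
s = Ps − Pb = 80.75 − 65.75 = 15.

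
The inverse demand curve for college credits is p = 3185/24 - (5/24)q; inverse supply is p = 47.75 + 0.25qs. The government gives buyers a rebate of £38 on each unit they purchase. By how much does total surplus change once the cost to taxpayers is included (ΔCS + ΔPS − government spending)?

Net change in total surplus = -17328/11

Pre-subsidy: 3185/24 - (5/24)q = 47.75 + 0.25q gives q* = 2039/11 and p* = 1035/11.
With the rebate, buyers effectively pay pb = ps − 38, where ps is the price sellers receive.
On the curves, pb = 3185/24 - (5/24)q and ps = 47.75 + 0.25q; the wedge ps − pb = 38 gives 47.75 + 0.25q − (3185/24 - (5/24)q) = 38, so q' = 2951/11.
Then pb = 3185/24 − (5/24)·(2951/11) = 845/11 and ps = 47.75 + 0.25·(2951/11) = 1263/11.
ΔCS = ½(2039/11 + 2951/11)(1035/11 − 845/11) = 474050/121; ΔPS = ½(2039/11 + 2951/11)(1263/11 − 1035/11) = 568860/121.
Government spending = 38 × 2951/11 = 112138/11.
Net change = 474050/121 + 568860/121 − 112138/11 = -17328/11. The loss equals the DWL triangle ½·38·912/11.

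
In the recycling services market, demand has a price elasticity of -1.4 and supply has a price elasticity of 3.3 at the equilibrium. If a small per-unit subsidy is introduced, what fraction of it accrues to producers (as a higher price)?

For a small subsidy around the equilibrium, the benefit split depends on the relative slopes, which at a point are proportional to the elasticities.
Buyer share = εs/(εs + |εd|) = 3.3/(3.3 + 1.4) = 33/47; seller share = |εd|/(εs + |εd|) = 14/47.
So producers capture 14/47 of the subsidy.

Producer share = 14/47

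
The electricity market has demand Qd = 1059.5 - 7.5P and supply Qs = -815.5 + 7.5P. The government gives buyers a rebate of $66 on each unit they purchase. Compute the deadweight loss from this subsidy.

Deadweight loss = $8167.5

Pre-subsidy: 1059.5 - 7.5P = -815.5 + 7.5P gives P* = 125, Q* = 122.
With the rebate, buyers effectively pay Pb = Ps − 66, where Ps is the price sellers receive.
Demand in terms of Ps becomes Qd = 1059.5 − 7.5(Ps − 66) = 1554.5 - 7.5Ps. Setting this equal to supply: 1554.5 - 7.5Ps = -815.5 + 7.5Ps, so Ps = 158.
Buyers pay Pb = 158 − 66 = 92; Q' = -815.5 + 7.5·158 = 369.5.
The subsidy expands output by 369.5 − 122 = 247.5 past the efficient level; on those units the gap between marginal cost and willingness to pay runs from 0 up to 66.
DWL = ½ × 66 × 247.5 = 8167.5.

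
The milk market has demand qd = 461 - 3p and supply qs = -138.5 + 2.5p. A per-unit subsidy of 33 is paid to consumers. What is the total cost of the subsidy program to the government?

Pre-subsidy: 461 - 3p = -138.5 + 2.5p gives p* = 109, q* = 134.
With the rebate, buyers effectively pay pb = ps − 33, where ps is the price sellers receive.
Demand in terms of ps becomes qd = 461 − 3(ps − 33) = 560 - 3ps. Setting this equal to supply: 560 - 3ps = -138.5 + 2.5ps, so ps = 127.
Buyers pay pb = 127 − 33 = 94; q' = -138.5 + 2.5·127 = 179.
Government outlay = subsidy × quantity = 33 × 179 = 5907.

Government cost = 5907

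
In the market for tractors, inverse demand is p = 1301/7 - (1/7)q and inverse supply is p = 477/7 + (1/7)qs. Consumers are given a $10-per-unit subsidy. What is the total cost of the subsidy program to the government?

Pre-subsidy: 1301/7 - (1/7)q = 477/7 + (1/7)q gives q* = 412 and p* = 127.
With the rebate, buyers effectively pay pb = ps − 10, where ps is the price sellers receive.
On the curves, pb = 1301/7 - (1/7)q and ps = 477/7 + (1/7)q; the wedge ps − pb = 10 gives 477/7 + (1/7)q − (1301/7 - (1/7)q) = 10, so q' = 447.
Then pb = 1301/7 − (1/7)·447 = 122 and ps = 477/7 + (1/7)·447 = 132.
Government outlay = subsidy × quantity = 10 × 447 = 4470.

Government cost = $4470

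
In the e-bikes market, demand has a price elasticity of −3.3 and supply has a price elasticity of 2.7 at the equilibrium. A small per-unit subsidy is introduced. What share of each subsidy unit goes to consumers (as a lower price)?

For a small subsidy around the equilibrium, the benefit split depends on the relative slopes, which at a point are proportional to the elasticities.
Buyer share = εs/(εs + |εd|) = 2.7/(2.7 + 3.3) = 0.45; seller share = |εd|/(εs + |εd|) = 0.55.

Consumer share = 0.45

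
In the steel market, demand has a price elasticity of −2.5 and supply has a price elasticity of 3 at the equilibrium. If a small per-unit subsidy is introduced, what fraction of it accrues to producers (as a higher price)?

For a small subsidy around the equilibrium, the benefit split depends on the relative slopes, which at a point are proportional to the elasticities.
Buyer share = εs/(εs + |εd|) = 3/(3 + 2.5) = 6/11; seller share = |εd|/(εs + |εd|) = 5/11.
So producers capture 5/11 of the subsidy.

Producer share = 5/11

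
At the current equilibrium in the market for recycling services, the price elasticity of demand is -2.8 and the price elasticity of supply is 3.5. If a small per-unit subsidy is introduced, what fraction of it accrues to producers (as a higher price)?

Producer share = 4/9

For a small subsidy around the equilibrium, the benefit split depends on the relative slopes, which at a point are proportional to the elasticities.
Buyer share = εs/(εs + |εd|) = 3.5/(3.5 + 2.8) = 5/9; seller share = |εd|/(εs + |εd|) = 4/9.
So producers capture 4/9 of the subsidy.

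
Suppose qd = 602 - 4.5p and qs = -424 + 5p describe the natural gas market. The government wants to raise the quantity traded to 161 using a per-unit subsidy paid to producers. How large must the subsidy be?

At q = 161, invert demand for the buyer price: pb = (602 − 161)/4.5 = 98; invert supply for the seller price: ps = (161 − (-424))/5 = 117.
The subsidy must fill the gap: s = ps − pb = 117 − 98 = 19.

Required subsidy s = 19 per unit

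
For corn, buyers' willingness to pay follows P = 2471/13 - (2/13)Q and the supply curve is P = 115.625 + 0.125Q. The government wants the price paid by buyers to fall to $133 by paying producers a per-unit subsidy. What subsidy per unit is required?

At a buyer price of 133, quantity demanded is 1235.5 − 6.5·133 = 371.
Sellers supply 371 only when they receive Ps = 115.625 + 0.125·371 = 162.
s = Ps − Pb = 162 − 133 = 29.

Required subsidy s = $29 per unit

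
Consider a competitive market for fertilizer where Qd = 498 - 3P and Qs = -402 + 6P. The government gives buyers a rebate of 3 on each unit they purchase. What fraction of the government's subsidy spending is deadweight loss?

DWL / government spending = 1/68

Pre-subsidy: 498 - 3P = -402 + 6P gives P* = 100, Q* = 198.
With the rebate, buyers effectively pay Pb = Ps − 3, where Ps is the price sellers receive.
Demand in terms of Ps becomes Qd = 498 − 3(Ps − 3) = 507 - 3Ps. Setting this equal to supply: 507 - 3Ps = -402 + 6Ps, so Ps = 101.
Buyers pay Pb = 101 − 3 = 98; Q' = -402 + 6·101 = 204.
ΔCS = ½(198 + 204)(100 − 98) = 402; ΔPS = ½(198 + 204)(101 − 100) = 201.
Government spending = 3 × 204 = 612.
DWL = ½ × 3 × (204 − 198) = 9; fraction = 9 / 612 = 1/68.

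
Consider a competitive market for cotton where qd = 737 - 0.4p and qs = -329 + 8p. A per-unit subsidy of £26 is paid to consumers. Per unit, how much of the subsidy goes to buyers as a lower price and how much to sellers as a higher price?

Pre-subsidy: 737 - 0.4p = -329 + 8p gives p* = 2665/21, q* = 14411/21.
With the rebate, buyers effectively pay pb = ps − 26, where ps is the price sellers receive.
Demand in terms of ps becomes qd = 737 − 0.4(ps − 26) = 747.4 - 0.4ps. Setting this equal to supply: 747.4 - 0.4ps = -329 + 8ps, so ps = 897/7.
Buyers pay pb = 897/7 − 26 = 715/7; q' = -329 + 8·(897/7) = 4873/7.
Buyers' price falls by p* − pb = 2665/21 − 715/7 = 520/21; sellers' price rises by ps − p* = 897/7 − 2665/21 = 26/21.

Buyers gain 520/21 per unit; sellers gain 26/21 per unit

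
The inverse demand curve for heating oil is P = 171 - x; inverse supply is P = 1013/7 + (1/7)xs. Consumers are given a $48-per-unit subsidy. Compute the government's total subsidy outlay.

Government cost = $3120

Pre-subsidy: 171 - x = 1013/7 + (1/7)x gives x* = 23 and P* = 148.
With the rebate, buyers effectively pay Pb = Ps − 48, where Ps is the price sellers receive.
On the curves, Pb = 171 - x and Ps = 1013/7 + (1/7)x; the wedge Ps − Pb = 48 gives 1013/7 + (1/7)x − (171 - x) = 48, so x' = 65.
Then Pb = 171 − 1·65 = 106 and Ps = 1013/7 + (1/7)·65 = 154.
Government outlay = subsidy × quantity = 48 × 65 = 3120.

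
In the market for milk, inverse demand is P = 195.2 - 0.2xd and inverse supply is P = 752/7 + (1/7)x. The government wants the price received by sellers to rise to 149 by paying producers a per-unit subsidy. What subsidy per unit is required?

Required subsidy s = 12 per unit

At a seller price of 149, quantity supplied is -752 + 7·149 = 291.
Buyers absorb 291 only when they pay Pb = 195.2 − 0.2·291 = 137.
s = Ps − Pb = 149 − 137 = 12.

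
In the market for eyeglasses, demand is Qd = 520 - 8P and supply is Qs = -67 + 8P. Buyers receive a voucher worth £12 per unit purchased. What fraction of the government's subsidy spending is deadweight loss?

DWL / government spending = 16/183

Pre-subsidy: 520 - 8P = -67 + 8P gives P* = 36.6875, Q* = 226.5.
With the rebate, buyers effectively pay Pb = Ps − 12, where Ps is the price sellers receive.
Demand in terms of Ps becomes Qd = 520 − 8(Ps − 12) = 616 - 8Ps. Setting this equal to supply: 616 - 8Ps = -67 + 8Ps, so Ps = 42.6875.
Buyers pay Pb = 42.6875 − 12 = 30.6875; Q' = -67 + 8·42.6875 = 274.5.
ΔCS = ½(226.5 + 274.5)(36.6875 − 30.6875) = 1503; ΔPS = ½(226.5 + 274.5)(42.6875 − 36.6875) = 1503.
Government spending = 12 × 274.5 = 3294.
DWL = ½ × 12 × (274.5 − 226.5) = 288; fraction = 288 / 3294 = 16/183.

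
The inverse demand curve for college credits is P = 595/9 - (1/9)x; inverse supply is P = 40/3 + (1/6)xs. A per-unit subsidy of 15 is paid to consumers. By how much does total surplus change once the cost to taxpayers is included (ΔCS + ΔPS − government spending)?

Pre-subsidy: 595/9 - (1/9)x = 40/3 + (1/6)x gives x* = 190 and P* = 45.
With the rebate, buyers effectively pay Pb = Ps − 15, where Ps is the price sellers receive.
On the curves, Pb = 595/9 - (1/9)x and Ps = 40/3 + (1/6)x; the wedge Ps − Pb = 15 gives 40/3 + (1/6)x − (595/9 - (1/9)x) = 15, so x' = 244.
Then Pb = 595/9 − (1/9)·244 = 39 and Ps = 40/3 + (1/6)·244 = 54.
ΔCS = ½(190 + 244)(45 − 39) = 1302; ΔPS = ½(190 + 244)(54 − 45) = 1953.
Government spending = 15 × 244 = 3660.
Net change = 1302 + 1953 − 3660 = -405. The loss equals the DWL triangle ½·15·54.

Net change in total surplus = -405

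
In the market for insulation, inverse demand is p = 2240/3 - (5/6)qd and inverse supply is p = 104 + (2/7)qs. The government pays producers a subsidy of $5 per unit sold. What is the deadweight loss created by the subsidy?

Deadweight loss = 525/47

Pre-subsidy: 2240/3 - (5/6)q = 104 + (2/7)q gives q* = 26992/47 and p* = 12600/47.
With the subsidy, sellers receive ps = pb + 5 for each unit, where pb is the price buyers pay.
On the curves, pb = 2240/3 - (5/6)q and ps = 104 + (2/7)q; the wedge ps − pb = 5 gives 104 + (2/7)q − (2240/3 - (5/6)q) = 5, so q' = 27202/47.
Then pb = 2240/3 − (5/6)·(27202/47) = 12425/47 and ps = 104 + (2/7)·(27202/47) = 12660/47.
The subsidy expands output by 27202/47 − 26992/47 = 210/47 past the efficient level; on those units the gap between marginal cost and willingness to pay runs from 0 up to 5.
DWL = ½ × 5 × 210/47 = 525/47.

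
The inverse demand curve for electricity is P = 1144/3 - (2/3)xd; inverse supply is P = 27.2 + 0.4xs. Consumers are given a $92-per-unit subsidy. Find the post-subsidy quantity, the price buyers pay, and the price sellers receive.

Pre-subsidy: 1144/3 - (2/3)x = 27.2 + 0.4x gives x* = 332 and P* = 160.
With the rebate, buyers effectively pay Pb = Ps − 92, where Ps is the price sellers receive.
On the curves, Pb = 1144/3 - (2/3)x and Ps = 27.2 + 0.4x; the wedge Ps − Pb = 92 gives 27.2 + 0.4x − (1144/3 - (2/3)x) = 92, so x' = 418.25.
Then Pb = 1144/3 − (2/3)·418.25 = 102.5 and Ps = 27.2 + 0.4·418.25 = 194.5.

x' = 418.25; buyers pay $102.5; sellers receive $194.5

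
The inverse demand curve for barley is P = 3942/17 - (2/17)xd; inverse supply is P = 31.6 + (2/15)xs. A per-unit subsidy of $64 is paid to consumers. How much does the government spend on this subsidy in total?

Pre-subsidy: 3942/17 - (2/17)x = 31.6 + (2/15)x gives x* = 798 and P* = 138.
With the rebate, buyers effectively pay Pb = Ps − 64, where Ps is the price sellers receive.
On the curves, Pb = 3942/17 - (2/17)x and Ps = 31.6 + (2/15)x; the wedge Ps − Pb = 64 gives 31.6 + (2/15)x − (3942/17 - (2/17)x) = 64, so x' = 1053.
Then Pb = 3942/17 − (2/17)·1053 = 108 and Ps = 31.6 + (2/15)·1053 = 172.
Government outlay = subsidy × quantity = 64 × 1053 = 67392.

Government cost = $67392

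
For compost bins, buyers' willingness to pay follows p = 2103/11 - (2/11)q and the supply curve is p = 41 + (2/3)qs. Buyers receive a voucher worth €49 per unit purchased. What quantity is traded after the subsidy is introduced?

q' = 234.75

Pre-subsidy: 2103/11 - (2/11)q = 41 + (2/3)q gives q* = 177 and p* = 159.
With the rebate, buyers effectively pay pb = ps − 49, where ps is the price sellers receive.
On the curves, pb = 2103/11 - (2/11)q and ps = 41 + (2/3)q; the wedge ps − pb = 49 gives 41 + (2/3)q − (2103/11 - (2/11)q) = 49, so q' = 234.75.
Then pb = 2103/11 − (2/11)·234.75 = 148.5 and ps = 41 + (2/3)·234.75 = 197.5.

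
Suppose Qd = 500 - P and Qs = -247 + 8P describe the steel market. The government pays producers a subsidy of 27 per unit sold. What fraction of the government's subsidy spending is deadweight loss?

DWL / government spending = 4/147

Pre-subsidy: 500 - P = -247 + 8P gives P* = 83, Q* = 417.
With the subsidy, sellers receive Ps = Pb + 27 for each unit, where Pb is the price buyers pay.
Supply in terms of Pb becomes Qs = -247 + 8(Pb + 27) = -31 + 8Pb. Setting this equal to demand: 500 - Pb = -31 + 8Pb, so Pb = 59.
Sellers receive Ps = 59 + 27 = 86; Q' = 500 − 1·59 = 441.
ΔCS = ½(417 + 441)(83 − 59) = 10296; ΔPS = ½(417 + 441)(86 − 83) = 1287.
Government spending = 27 × 441 = 11907.
DWL = ½ × 27 × (441 − 417) = 324; fraction = 324 / 11907 = 4/147.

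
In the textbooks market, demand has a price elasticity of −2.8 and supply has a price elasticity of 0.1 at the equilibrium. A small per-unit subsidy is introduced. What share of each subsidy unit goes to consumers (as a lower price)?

Consumer share = 1/29

For a small subsidy around the equilibrium, the benefit split depends on the relative slopes, which at a point are proportional to the elasticities.
Buyer share = εs/(εs + |εd|) = 0.1/(0.1 + 2.8) = 1/29; seller share = |εd|/(εs + |εd|) = 28/29.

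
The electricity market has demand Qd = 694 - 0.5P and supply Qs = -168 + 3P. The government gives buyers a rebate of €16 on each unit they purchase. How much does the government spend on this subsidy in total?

Government cost = 64704/7

Pre-subsidy: 694 - 0.5P = -168 + 3P gives P* = 1724/7, Q* = 3996/7.
With the rebate, buyers effectively pay Pb = Ps − 16, where Ps is the price sellers receive.
Demand in terms of Ps becomes Qd = 694 − 0.5(Ps − 16) = 702 - 0.5Ps. Setting this equal to supply: 702 - 0.5Ps = -168 + 3Ps, so Ps = 1740/7.
Buyers pay Pb = 1740/7 − 16 = 1628/7; Q' = -168 + 3·(1740/7) = 4044/7.
Government outlay = subsidy × quantity = 16 × 4044/7 = 64704/7.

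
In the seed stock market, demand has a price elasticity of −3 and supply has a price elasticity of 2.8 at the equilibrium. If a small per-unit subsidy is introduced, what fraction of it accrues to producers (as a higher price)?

Producer share = 15/29

For a small subsidy around the equilibrium, the benefit split depends on the relative slopes, which at a point are proportional to the elasticities.
Buyer share = εs/(εs + |εd|) = 2.8/(2.8 + 3) = 14/29; seller share = |εd|/(εs + |εd|) = 15/29.
So producers capture 15/29 of the subsidy.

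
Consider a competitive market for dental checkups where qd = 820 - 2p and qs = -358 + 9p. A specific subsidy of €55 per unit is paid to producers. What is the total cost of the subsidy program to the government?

Government cost = €38270

Pre-subsidy: 820 - 2p = -358 + 9p gives p* = 1178/11, q* = 6664/11.
With the subsidy, sellers receive ps = pb + 55 for each unit, where pb is the price buyers pay.
Supply in terms of pb becomes qs = -358 + 9(pb + 55) = 137 + 9pb. Setting this equal to demand: 820 - 2pb = 137 + 9pb, so pb = 683/11.
Sellers receive ps = 683/11 + 55 = 1288/11; q' = 820 − 2·(683/11) = 7654/11.
Government outlay = subsidy × quantity = 55 × 7654/11 = 38270.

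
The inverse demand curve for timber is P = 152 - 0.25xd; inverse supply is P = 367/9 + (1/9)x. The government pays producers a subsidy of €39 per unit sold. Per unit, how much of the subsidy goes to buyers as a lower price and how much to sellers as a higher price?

Pre-subsidy: 152 - 0.25x = 367/9 + (1/9)x gives x* = 308 and P* = 75.
With the subsidy, sellers receive Ps = Pb + 39 for each unit, where Pb is the price buyers pay.
On the curves, Pb = 152 - 0.25x and Ps = 367/9 + (1/9)x; the wedge Ps − Pb = 39 gives 367/9 + (1/9)x − (152 - 0.25x) = 39, so x' = 416.
Then Pb = 152 − 0.25·416 = 48 and Ps = 367/9 + (1/9)·416 = 87.
Buyers' price falls by P* − Pb = 75 − 48 = 27; sellers' price rises by Ps − P* = 87 − 75 = 12.

Buyers gain €27 per unit; sellers gain €12 per unit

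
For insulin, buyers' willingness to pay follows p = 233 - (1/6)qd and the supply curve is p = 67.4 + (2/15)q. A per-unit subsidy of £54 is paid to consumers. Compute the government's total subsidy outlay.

Government cost = £39528

Pre-subsidy: 233 - (1/6)q = 67.4 + (2/15)q gives q* = 552 and p* = 141.
With the rebate, buyers effectively pay pb = ps − 54, where ps is the price sellers receive.
On the curves, pb = 233 - (1/6)q and ps = 67.4 + (2/15)q; the wedge ps − pb = 54 gives 67.4 + (2/15)q − (233 - (1/6)q) = 54, so q' = 732.
Then pb = 233 − (1/6)·732 = 111 and ps = 67.4 + (2/15)·732 = 165.
Government outlay = subsidy × quantity = 54 × 732 = 39528.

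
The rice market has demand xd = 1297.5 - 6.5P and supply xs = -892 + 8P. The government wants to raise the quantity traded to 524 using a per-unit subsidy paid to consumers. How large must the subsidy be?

Required subsidy s = 58 per unit

At x = 524, invert demand for the buyer price: Pb = (1297.5 − 524)/6.5 = 119; invert supply for the seller price: Ps = (524 − (-892))/8 = 177.
The subsidy must fill the gap: s = Ps − Pb = 177 − 119 = 58.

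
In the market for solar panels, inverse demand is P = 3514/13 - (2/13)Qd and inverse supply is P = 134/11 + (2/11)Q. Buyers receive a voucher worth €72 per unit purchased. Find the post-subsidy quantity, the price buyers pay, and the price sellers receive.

Q' = 983.5; buyers pay €119; sellers receive €191

Pre-subsidy: 3514/13 - (2/13)Q = 134/11 + (2/11)Q gives Q* = 769 and P* = 152.
With the rebate, buyers effectively pay Pb = Ps − 72, where Ps is the price sellers receive.
On the curves, Pb = 3514/13 - (2/13)Q and Ps = 134/11 + (2/11)Q; the wedge Ps − Pb = 72 gives 134/11 + (2/11)Q − (3514/13 - (2/13)Q) = 72, so Q' = 983.5.
Then Pb = 3514/13 − (2/13)·983.5 = 119 and Ps = 134/11 + (2/11)·983.5 = 191.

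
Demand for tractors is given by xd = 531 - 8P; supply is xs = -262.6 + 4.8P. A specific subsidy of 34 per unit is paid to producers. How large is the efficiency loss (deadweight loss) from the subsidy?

Pre-subsidy: 531 - 8P = -262.6 + 4.8P gives P* = 62, x* = 35.
With the subsidy, sellers receive Ps = Pb + 34 for each unit, where Pb is the price buyers pay.
Supply in terms of Pb becomes xs = -262.6 + 4.8(Pb + 34) = -99.4 + 4.8Pb. Setting this equal to demand: 531 - 8Pb = -99.4 + 4.8Pb, so Pb = 49.25.
Sellers receive Ps = 49.25 + 34 = 83.25; x' = 531 − 8·49.25 = 137.
The subsidy expands output by 137 − 35 = 102 past the efficient level; on those units the gap between marginal cost and willingness to pay runs from 0 up to 34.
DWL = ½ × 34 × 102 = 1734.

Deadweight loss = 1734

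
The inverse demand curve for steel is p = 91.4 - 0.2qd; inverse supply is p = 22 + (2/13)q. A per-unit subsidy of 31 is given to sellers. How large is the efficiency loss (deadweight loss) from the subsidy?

Pre-subsidy: 91.4 - 0.2q = 22 + (2/13)q gives q* = 4511/23 and p* = 1200/23.
With the subsidy, sellers receive ps = pb + 31 for each unit, where pb is the price buyers pay.
On the curves, pb = 91.4 - 0.2q and ps = 22 + (2/13)q; the wedge ps − pb = 31 gives 22 + (2/13)q − (91.4 - 0.2q) = 31, so q' = 6526/23.
Then pb = 91.4 − 0.2·(6526/23) = 797/23 and ps = 22 + (2/13)·(6526/23) = 1510/23.
The subsidy expands output by 6526/23 − 4511/23 = 2015/23 past the efficient level; on those units the gap between marginal cost and willingness to pay runs from 0 up to 31.
DWL = ½ × 31 × 2015/23 = 62465/46.

Deadweight loss = 62465/46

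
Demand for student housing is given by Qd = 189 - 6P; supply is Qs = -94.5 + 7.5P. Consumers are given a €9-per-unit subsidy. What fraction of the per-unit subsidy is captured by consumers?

Pre-subsidy: 189 - 6P = -94.5 + 7.5P gives P* = 21, Q* = 63.
With the rebate, buyers effectively pay Pb = Ps − 9, where Ps is the price sellers receive.
Demand in terms of Ps becomes Qd = 189 − 6(Ps − 9) = 243 - 6Ps. Setting this equal to supply: 243 - 6Ps = -94.5 + 7.5Ps, so Ps = 25.
Buyers pay Pb = 25 − 9 = 16; Q' = -94.5 + 7.5·25 = 93.
Buyers' price falls by P* − Pb = 21 − 16 = 5; sellers' price rises by Ps − P* = 25 − 21 = 4.
So consumers capture 5/9 = 5/9 of each unit of subsidy.

Consumer share = 5/9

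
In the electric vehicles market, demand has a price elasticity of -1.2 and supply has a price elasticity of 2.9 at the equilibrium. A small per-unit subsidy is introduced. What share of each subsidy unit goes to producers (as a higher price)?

For a small subsidy around the equilibrium, the benefit split depends on the relative slopes, which at a point are proportional to the elasticities.
Buyer share = εs/(εs + |εd|) = 2.9/(2.9 + 1.2) = 29/41; seller share = |εd|/(εs + |εd|) = 12/41.
So producers capture 12/41 of the subsidy.

Producer share = 12/41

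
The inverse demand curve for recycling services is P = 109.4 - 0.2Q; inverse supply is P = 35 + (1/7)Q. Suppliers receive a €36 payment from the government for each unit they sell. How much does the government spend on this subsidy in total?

Pre-subsidy: 109.4 - 0.2Q = 35 + (1/7)Q gives Q* = 217 and P* = 66.
With the subsidy, sellers receive Ps = Pb + 36 for each unit, where Pb is the price buyers pay.
On the curves, Pb = 109.4 - 0.2Q and Ps = 35 + (1/7)Q; the wedge Ps − Pb = 36 gives 35 + (1/7)Q − (109.4 - 0.2Q) = 36, so Q' = 322.
Then Pb = 109.4 − 0.2·322 = 45 and Ps = 35 + (1/7)·322 = 81.
Government outlay = subsidy × quantity = 36 × 322 = 11592.

Government cost = €11592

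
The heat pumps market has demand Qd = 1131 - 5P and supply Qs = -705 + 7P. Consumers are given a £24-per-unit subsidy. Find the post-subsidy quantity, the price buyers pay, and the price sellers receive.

Q' = 436; buyers pay £139; sellers receive £163

Pre-subsidy: 1131 - 5P = -705 + 7P gives P* = 153, Q* = 366.
With the rebate, buyers effectively pay Pb = Ps − 24, where Ps is the price sellers receive.
Demand in terms of Ps becomes Qd = 1131 − 5(Ps − 24) = 1251 - 5Ps. Setting this equal to supply: 1251 - 5Ps = -705 + 7Ps, so Ps = 163.
Buyers pay Pb = 163 − 24 = 139; Q' = -705 + 7·163 = 436.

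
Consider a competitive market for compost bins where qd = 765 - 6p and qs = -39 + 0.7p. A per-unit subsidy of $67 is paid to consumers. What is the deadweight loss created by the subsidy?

Deadweight loss = $1407

Pre-subsidy: 765 - 6p = -39 + 0.7p gives p* = 120, q* = 45.
With the rebate, buyers effectively pay pb = ps − 67, where ps is the price sellers receive.
Demand in terms of ps becomes qd = 765 − 6(ps − 67) = 1167 - 6ps. Setting this equal to supply: 1167 - 6ps = -39 + 0.7ps, so ps = 180.
Buyers pay pb = 180 − 67 = 113; q' = -39 + 0.7·180 = 87.
The subsidy expands output by 87 − 45 = 42 past the efficient level; on those units the gap between marginal cost and willingness to pay runs from 0 up to 67.
DWL = ½ × 67 × 42 = 1407.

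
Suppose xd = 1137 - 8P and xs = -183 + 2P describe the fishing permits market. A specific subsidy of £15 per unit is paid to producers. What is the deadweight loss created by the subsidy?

Deadweight loss = £180

Pre-subsidy: 1137 - 8P = -183 + 2P gives P* = 132, x* = 81.
With the subsidy, sellers receive Ps = Pb + 15 for each unit, where Pb is the price buyers pay.
Supply in terms of Pb becomes xs = -183 + 2(Pb + 15) = -153 + 2Pb. Setting this equal to demand: 1137 - 8Pb = -153 + 2Pb, so Pb = 129.
Sellers receive Ps = 129 + 15 = 144; x' = 1137 − 8·129 = 105.
The subsidy expands output by 105 − 81 = 24 past the efficient level; on those units the gap between marginal cost and willingness to pay runs from 0 up to 15.
DWL = ½ × 15 × 24 = 180.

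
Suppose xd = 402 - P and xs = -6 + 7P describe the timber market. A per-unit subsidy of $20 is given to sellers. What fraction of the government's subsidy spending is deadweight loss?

DWL / government spending = 35/1474

Pre-subsidy: 402 - P = -6 + 7P gives P* = 51, x* = 351.
With the subsidy, sellers receive Ps = Pb + 20 for each unit, where Pb is the price buyers pay.
Supply in terms of Pb becomes xs = -6 + 7(Pb + 20) = 134 + 7Pb. Setting this equal to demand: 402 - Pb = 134 + 7Pb, so Pb = 33.5.
Sellers receive Ps = 33.5 + 20 = 53.5; x' = 402 − 1·33.5 = 368.5.
ΔCS = ½(351 + 368.5)(51 − 33.5) = 6295.625; ΔPS = ½(351 + 368.5)(53.5 − 51) = 899.375.
Government spending = 20 × 368.5 = 7370.
DWL = ½ × 20 × (368.5 − 351) = 175; fraction = 175 / 7370 = 35/1474.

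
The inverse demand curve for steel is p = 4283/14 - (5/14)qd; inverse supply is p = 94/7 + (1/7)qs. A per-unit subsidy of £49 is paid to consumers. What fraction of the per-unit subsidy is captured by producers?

Producer share = 2/7

Pre-subsidy: 4283/14 - (5/14)q = 94/7 + (1/7)q gives q* = 585 and p* = 97.
With the rebate, buyers effectively pay pb = ps − 49, where ps is the price sellers receive.
On the curves, pb = 4283/14 - (5/14)q and ps = 94/7 + (1/7)q; the wedge ps − pb = 49 gives 94/7 + (1/7)q − (4283/14 - (5/14)q) = 49, so q' = 683.
Then pb = 4283/14 − (5/14)·683 = 62 and ps = 94/7 + (1/7)·683 = 111.
Buyers' price falls by p* − pb = 97 − 62 = 35; sellers' price rises by ps − p* = 111 − 97 = 14.
So producers capture 14/49 = 2/7 of each unit of subsidy.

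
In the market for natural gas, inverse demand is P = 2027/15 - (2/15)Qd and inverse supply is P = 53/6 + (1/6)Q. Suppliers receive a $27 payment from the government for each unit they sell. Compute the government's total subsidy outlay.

Government cost = $13797

Pre-subsidy: 2027/15 - (2/15)Q = 53/6 + (1/6)Q gives Q* = 421 and P* = 79.
With the subsidy, sellers receive Ps = Pb + 27 for each unit, where Pb is the price buyers pay.
On the curves, Pb = 2027/15 - (2/15)Q and Ps = 53/6 + (1/6)Q; the wedge Ps − Pb = 27 gives 53/6 + (1/6)Q − (2027/15 - (2/15)Q) = 27, so Q' = 511.
Then Pb = 2027/15 − (2/15)·511 = 67 and Ps = 53/6 + (1/6)·511 = 94.
Government outlay = subsidy × quantity = 27 × 511 = 13797.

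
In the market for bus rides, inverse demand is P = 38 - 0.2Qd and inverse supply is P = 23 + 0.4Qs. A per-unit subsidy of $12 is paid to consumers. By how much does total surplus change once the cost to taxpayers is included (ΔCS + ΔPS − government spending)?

Pre-subsidy: 38 - 0.2Q = 23 + 0.4Q gives Q* = 25 and P* = 33.
With the rebate, buyers effectively pay Pb = Ps − 12, where Ps is the price sellers receive.
On the curves, Pb = 38 - 0.2Q and Ps = 23 + 0.4Q; the wedge Ps − Pb = 12 gives 23 + 0.4Q − (38 - 0.2Q) = 12, so Q' = 45.
Then Pb = 38 − 0.2·45 = 29 and Ps = 23 + 0.4·45 = 41.
ΔCS = ½(25 + 45)(33 − 29) = 140; ΔPS = ½(25 + 45)(41 − 33) = 280.
Government spending = 12 × 45 = 540.
Net change = 140 + 280 − 540 = -120. The loss equals the DWL triangle ½·12·20.

Net change in total surplus = -$120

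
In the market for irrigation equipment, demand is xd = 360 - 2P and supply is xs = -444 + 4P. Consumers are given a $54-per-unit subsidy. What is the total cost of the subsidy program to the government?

Pre-subsidy: 360 - 2P = -444 + 4P gives P* = 134, x* = 92.
With the rebate, buyers effectively pay Pb = Ps − 54, where Ps is the price sellers receive.
Demand in terms of Ps becomes xd = 360 − 2(Ps − 54) = 468 - 2Ps. Setting this equal to supply: 468 - 2Ps = -444 + 4Ps, so Ps = 152.
Buyers pay Pb = 152 − 54 = 98; x' = -444 + 4·152 = 164.
Government outlay = subsidy × quantity = 54 × 164 = 8856.

Government cost = $8856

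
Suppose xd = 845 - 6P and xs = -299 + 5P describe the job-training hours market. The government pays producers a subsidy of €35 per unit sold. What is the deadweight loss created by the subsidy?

Deadweight loss = 18375/11

Pre-subsidy: 845 - 6P = -299 + 5P gives P* = 104, x* = 221.
With the subsidy, sellers receive Ps = Pb + 35 for each unit, where Pb is the price buyers pay.
Supply in terms of Pb becomes xs = -299 + 5(Pb + 35) = -124 + 5Pb. Setting this equal to demand: 845 - 6Pb = -124 + 5Pb, so Pb = 969/11.
Sellers receive Ps = 969/11 + 35 = 1354/11; x' = 845 − 6·(969/11) = 3481/11.
The subsidy expands output by 3481/11 − 221 = 1050/11 past the efficient level; on those units the gap between marginal cost and willingness to pay runs from 0 up to 35.
DWL = ½ × 35 × 1050/11 = 18375/11.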